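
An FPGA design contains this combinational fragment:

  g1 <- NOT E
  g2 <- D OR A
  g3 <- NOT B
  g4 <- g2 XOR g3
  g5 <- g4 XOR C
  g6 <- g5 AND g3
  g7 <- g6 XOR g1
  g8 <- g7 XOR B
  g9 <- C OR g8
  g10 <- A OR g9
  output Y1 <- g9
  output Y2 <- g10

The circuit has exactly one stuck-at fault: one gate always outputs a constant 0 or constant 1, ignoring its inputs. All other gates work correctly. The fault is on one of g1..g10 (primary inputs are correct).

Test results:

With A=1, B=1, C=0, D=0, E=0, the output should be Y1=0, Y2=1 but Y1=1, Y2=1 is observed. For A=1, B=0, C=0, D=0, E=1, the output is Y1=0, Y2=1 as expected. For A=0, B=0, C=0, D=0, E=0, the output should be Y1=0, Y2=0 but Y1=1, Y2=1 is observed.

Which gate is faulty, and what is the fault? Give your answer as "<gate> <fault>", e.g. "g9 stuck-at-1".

g1 stuck-at-0

Fault-free values for test 1 (A=1, B=1, C=0, D=0, E=0): g1=1, g2=1, g3=0, g4=1, g5=1, g6=0, g7=1, g8=0, g9=0, g10=1, giving Y1=0, Y2=1. Observed Y1=1, Y2=1.
Test 1: faults giving observed Y1=1, Y2=1 are {g1 stuck-at-0, g6 stuck-at-1, g7 stuck-at-0, g8 stuck-at-1, g9 stuck-at-1}.
Test 2 (A=1, B=0, C=0, D=0, E=1): fault-free g1=0, g2=1, g3=1, g4=0, g5=0, g6=0, g7=0, g8=0, g9=0, g10=1 → Y1=0, Y2=1; observed Y1=0, Y2=1. Eliminates g6 stuck-at-1, g8 stuck-at-1, g9 stuck-at-1.
Test 3 (A=0, B=0, C=0, D=0, E=0): fault-free g1=1, g2=0, g3=1, g4=1, g5=1, g6=1, g7=0, g8=0, g9=0, g10=0 → Y1=0, Y2=0; observed Y1=1, Y2=1. Eliminates g7 stuck-at-0.
Only g1 stuck-at-0 is consistent with every test.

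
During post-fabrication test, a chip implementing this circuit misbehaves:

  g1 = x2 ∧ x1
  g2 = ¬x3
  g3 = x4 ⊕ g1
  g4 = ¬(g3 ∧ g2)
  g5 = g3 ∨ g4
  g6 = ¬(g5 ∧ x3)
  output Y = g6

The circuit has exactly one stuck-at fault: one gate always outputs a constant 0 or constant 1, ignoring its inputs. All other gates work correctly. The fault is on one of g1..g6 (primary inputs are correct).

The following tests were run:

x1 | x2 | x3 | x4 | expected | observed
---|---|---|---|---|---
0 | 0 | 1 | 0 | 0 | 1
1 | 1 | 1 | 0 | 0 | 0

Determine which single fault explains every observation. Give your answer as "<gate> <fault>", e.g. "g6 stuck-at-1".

Fault-free values for test 1 (x1=0, x2=0, x3=1, x4=0): g1=0, g2=0, g3=0, g4=1, g5=1, g6=0, giving Y=0. Observed 1.
Test 1: faults giving observed 1 are {g4 stuck-at-0, g5 stuck-at-0, g6 stuck-at-1}.
Test 2 (x1=1, x2=1, x3=1, x4=0): fault-free g1=1, g2=0, g3=1, g4=1, g5=1, g6=0 → 0; observed 0. Eliminates g5 stuck-at-0, g6 stuck-at-1.
Only g4 stuck-at-0 is consistent with every test.

g4 stuck-at-0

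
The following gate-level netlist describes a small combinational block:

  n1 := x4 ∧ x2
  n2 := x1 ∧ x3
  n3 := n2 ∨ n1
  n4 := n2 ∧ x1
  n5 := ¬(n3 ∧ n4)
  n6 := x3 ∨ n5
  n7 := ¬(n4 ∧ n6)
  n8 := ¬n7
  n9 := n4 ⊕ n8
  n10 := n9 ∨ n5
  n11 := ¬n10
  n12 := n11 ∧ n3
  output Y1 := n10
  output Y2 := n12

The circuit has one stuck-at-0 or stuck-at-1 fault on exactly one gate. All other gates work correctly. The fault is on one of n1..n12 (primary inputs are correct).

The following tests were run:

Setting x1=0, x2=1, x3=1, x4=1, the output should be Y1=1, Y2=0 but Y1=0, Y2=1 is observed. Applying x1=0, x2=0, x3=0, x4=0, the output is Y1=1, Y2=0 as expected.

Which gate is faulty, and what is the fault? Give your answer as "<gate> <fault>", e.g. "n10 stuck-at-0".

Fault-free values for test 1 (x1=0, x2=1, x3=1, x4=1): n1=1, n2=0, n3=1, n4=0, n5=1, n6=1, n7=1, n8=0, n9=0, n10=1, n11=0, n12=0, giving Y1=1, Y2=0. Observed Y1=0, Y2=1.
Test 1: faults giving observed Y1=0, Y2=1 are {n4 stuck-at-1, n5 stuck-at-0, n10 stuck-at-0}.
Test 2 (x1=0, x2=0, x3=0, x4=0): fault-free n1=0, n2=0, n3=0, n4=0, n5=1, n6=1, n7=1, n8=0, n9=0, n10=1, n11=0, n12=0 → Y1=1, Y2=0; observed Y1=1, Y2=0. Eliminates n5 stuck-at-0, n10 stuck-at-0.
Only n4 stuck-at-1 is consistent with every test.

n4 stuck-at-1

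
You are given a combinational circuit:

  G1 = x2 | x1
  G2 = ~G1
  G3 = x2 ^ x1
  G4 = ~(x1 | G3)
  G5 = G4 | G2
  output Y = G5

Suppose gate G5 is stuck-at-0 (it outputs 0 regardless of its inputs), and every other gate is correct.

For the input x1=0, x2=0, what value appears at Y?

0

Propagate with G5 forced: G1=0, G2=1, G3=0, G4=1, G5=0 [stuck-at-0].
So Y = 0. (Without the fault it would be 1.)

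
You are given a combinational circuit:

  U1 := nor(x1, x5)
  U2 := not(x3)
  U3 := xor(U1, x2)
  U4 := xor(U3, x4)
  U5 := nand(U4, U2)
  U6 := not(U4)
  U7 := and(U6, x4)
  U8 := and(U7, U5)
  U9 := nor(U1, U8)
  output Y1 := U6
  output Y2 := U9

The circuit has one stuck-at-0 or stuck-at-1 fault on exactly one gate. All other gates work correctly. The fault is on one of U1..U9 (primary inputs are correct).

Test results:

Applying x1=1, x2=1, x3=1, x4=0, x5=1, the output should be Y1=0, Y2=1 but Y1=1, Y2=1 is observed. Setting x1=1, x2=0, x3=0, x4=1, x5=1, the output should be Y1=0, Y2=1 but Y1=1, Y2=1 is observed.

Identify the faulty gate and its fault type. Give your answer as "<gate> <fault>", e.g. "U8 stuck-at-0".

U6 stuck-at-1

Fault-free values for test 1 (x1=1, x2=1, x3=1, x4=0, x5=1): U1=0, U2=0, U3=1, U4=1, U5=1, U6=0, U7=0, U8=0, U9=1, giving Y1=0, Y2=1. Observed Y1=1, Y2=1.
Test 1: faults giving observed Y1=1, Y2=1 are {U3 stuck-at-0, U4 stuck-at-0, U6 stuck-at-1}.
Test 2 (x1=1, x2=0, x3=0, x4=1, x5=1): fault-free U1=0, U2=1, U3=0, U4=1, U5=0, U6=0, U7=0, U8=0, U9=1 → Y1=0, Y2=1; observed Y1=1, Y2=1. Eliminates U3 stuck-at-0, U4 stuck-at-0.
Only U6 stuck-at-1 is consistent with every test.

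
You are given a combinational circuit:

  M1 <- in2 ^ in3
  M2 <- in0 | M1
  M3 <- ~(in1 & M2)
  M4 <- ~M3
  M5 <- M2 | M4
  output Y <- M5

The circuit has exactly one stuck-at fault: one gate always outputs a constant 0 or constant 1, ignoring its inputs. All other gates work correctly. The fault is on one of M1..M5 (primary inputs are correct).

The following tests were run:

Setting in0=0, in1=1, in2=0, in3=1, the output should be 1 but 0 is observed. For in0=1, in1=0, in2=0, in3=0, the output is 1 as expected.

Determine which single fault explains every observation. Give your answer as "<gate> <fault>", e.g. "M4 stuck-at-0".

M1 stuck-at-0

Fault-free values for test 1 (in0=0, in1=1, in2=0, in3=1): M1=1, M2=1, M3=0, M4=1, M5=1, giving Y=1. Observed 0.
Test 1: faults giving observed 0 are {M1 stuck-at-0, M2 stuck-at-0, M5 stuck-at-0}.
Test 2 (in0=1, in1=0, in2=0, in3=0): fault-free M1=0, M2=1, M3=1, M4=0, M5=1 → 1; observed 1. Eliminates M2 stuck-at-0, M5 stuck-at-0.
Only M1 stuck-at-0 is consistent with every test.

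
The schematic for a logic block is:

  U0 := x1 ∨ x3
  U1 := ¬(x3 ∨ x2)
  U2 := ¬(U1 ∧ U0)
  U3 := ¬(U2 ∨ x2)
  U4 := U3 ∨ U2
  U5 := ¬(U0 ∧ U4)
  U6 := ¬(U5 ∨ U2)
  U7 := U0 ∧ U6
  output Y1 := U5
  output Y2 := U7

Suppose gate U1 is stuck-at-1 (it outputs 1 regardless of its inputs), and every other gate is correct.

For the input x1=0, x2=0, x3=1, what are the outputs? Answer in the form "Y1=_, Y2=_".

Propagate with U1 forced: U0=1, U1=1 [stuck-at-1], U2=0, U3=1, U4=1, U5=0, U6=1, U7=1.
So the outputs are Y1=0, Y2=1. (Without the fault they would be Y1=0, Y2=0.)

Y1=0, Y2=1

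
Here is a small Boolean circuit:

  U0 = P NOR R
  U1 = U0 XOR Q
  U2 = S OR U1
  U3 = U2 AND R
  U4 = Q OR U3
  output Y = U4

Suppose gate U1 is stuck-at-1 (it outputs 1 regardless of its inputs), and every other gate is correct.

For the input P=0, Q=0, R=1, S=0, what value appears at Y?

Propagate with U1 forced: U0=0, U1=1 [stuck-at-1], U2=1, U3=1, U4=1.
So Y = 1. (Without the fault it would be 0.)

1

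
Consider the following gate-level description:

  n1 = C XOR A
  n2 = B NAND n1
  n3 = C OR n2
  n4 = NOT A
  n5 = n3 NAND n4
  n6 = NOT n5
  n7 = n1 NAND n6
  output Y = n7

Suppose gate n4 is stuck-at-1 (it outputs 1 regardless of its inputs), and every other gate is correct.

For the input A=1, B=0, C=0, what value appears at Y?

0

Propagate with n4 forced: n1=1, n2=1, n3=1, n4=1 [stuck-at-1], n5=0, n6=1, n7=0.
So Y = 0. (Without the fault it would be 1.)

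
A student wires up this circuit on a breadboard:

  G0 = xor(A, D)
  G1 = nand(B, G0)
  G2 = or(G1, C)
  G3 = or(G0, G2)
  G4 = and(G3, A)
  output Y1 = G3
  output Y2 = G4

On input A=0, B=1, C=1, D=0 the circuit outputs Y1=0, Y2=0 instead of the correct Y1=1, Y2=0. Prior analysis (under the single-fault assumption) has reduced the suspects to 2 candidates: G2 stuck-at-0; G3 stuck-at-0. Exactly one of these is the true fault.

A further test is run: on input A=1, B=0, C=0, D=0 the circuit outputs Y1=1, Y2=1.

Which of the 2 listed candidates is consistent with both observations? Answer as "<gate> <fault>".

Evaluate each candidate on input A=1, B=0, C=0, D=0:
  G2 stuck-at-0: G0=1, G1=1, G2=0 [stuck-at-0], G3=1, G4=1 → Y1=1, Y2=1 — matches
  G3 stuck-at-0: G0=1, G1=1, G2=1, G3=0 [stuck-at-0], G4=0 → Y1=0, Y2=0 — eliminated
Only G2 stuck-at-0 reproduces the observed Y1=1, Y2=1.

G2 stuck-at-0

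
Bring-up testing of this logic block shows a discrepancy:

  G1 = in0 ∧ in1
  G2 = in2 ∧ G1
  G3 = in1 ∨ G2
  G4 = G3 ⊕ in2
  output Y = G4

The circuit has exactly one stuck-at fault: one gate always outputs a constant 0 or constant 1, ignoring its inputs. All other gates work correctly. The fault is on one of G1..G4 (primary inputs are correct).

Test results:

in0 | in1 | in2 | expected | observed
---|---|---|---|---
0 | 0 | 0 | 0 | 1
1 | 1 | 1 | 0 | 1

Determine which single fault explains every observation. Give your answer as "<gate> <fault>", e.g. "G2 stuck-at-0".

Fault-free values for test 1 (in0=0, in1=0, in2=0): G1=0, G2=0, G3=0, G4=0, giving Y=0. Observed 1.
Test 1: faults giving observed 1 are {G2 stuck-at-1, G3 stuck-at-1, G4 stuck-at-1}.
Test 2 (in0=1, in1=1, in2=1): fault-free G1=1, G2=1, G3=1, G4=0 → 0; observed 1. Eliminates G2 stuck-at-1, G3 stuck-at-1.
Only G4 stuck-at-1 is consistent with every test.

G4 stuck-at-1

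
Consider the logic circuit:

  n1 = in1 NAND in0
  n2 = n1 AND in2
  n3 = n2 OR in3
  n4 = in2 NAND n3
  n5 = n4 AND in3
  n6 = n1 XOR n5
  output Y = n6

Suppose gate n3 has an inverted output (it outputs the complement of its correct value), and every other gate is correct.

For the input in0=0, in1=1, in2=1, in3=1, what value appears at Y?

0

Propagate with n3 forced: n1=1, n2=1, n3=0 [inverted output], n4=1, n5=1, n6=0.
So Y = 0. (Without the fault it would be 1.)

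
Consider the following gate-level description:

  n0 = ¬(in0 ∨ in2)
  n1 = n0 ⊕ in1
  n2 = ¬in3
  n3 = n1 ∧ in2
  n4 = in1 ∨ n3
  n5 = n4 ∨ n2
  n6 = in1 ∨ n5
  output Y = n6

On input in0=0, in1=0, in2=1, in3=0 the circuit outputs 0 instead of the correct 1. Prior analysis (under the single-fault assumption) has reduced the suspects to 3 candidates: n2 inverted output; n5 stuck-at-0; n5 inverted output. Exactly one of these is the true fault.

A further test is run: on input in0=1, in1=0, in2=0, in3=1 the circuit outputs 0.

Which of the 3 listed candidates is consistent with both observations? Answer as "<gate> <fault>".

n5 stuck-at-0

Evaluate each candidate on input in0=1, in1=0, in2=0, in3=1:
  n2 inverted output: n0=0, n1=0, n2=1 [inverted output], n3=0, n4=0, n5=1, n6=1 → 1 — eliminated
  n5 stuck-at-0: n0=0, n1=0, n2=0, n3=0, n4=0, n5=0 [stuck-at-0], n6=0 → 0 — matches
  n5 inverted output: n0=0, n1=0, n2=0, n3=0, n4=0, n5=1 [inverted output], n6=1 → 1 — eliminated
Only n5 stuck-at-0 reproduces the observed 0.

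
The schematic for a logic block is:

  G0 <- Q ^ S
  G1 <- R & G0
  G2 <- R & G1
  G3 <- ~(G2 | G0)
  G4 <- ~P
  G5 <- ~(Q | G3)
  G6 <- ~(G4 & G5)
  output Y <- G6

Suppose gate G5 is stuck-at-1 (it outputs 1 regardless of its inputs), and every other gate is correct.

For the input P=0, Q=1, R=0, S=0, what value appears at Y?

0

Propagate with G5 forced: G0=1, G1=0, G2=0, G3=0, G4=1, G5=1 [stuck-at-1], G6=0.
So Y = 0. (Without the fault it would be 1.)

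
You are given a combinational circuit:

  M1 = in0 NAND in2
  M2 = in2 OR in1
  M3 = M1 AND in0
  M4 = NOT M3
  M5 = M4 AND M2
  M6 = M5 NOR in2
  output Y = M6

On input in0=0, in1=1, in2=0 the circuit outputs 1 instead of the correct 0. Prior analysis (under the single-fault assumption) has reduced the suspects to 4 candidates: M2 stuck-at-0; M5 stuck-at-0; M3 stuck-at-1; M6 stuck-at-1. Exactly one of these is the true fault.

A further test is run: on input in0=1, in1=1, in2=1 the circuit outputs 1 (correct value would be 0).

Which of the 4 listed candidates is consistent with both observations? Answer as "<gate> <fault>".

Evaluate each candidate on input in0=1, in1=1, in2=1:
  M2 stuck-at-0: M1=0, M2=0 [stuck-at-0], M3=0, M4=1, M5=0, M6=0 → 0 — eliminated
  M5 stuck-at-0: M1=0, M2=1, M3=0, M4=1, M5=0 [stuck-at-0], M6=0 → 0 — eliminated
  M3 stuck-at-1: M1=0, M2=1, M3=1 [stuck-at-1], M4=0, M5=0, M6=0 → 0 — eliminated
  M6 stuck-at-1: M1=0, M2=1, M3=0, M4=1, M5=1, M6=1 [stuck-at-1] → 1 — matches
Only M6 stuck-at-1 reproduces the observed 1.

M6 stuck-at-1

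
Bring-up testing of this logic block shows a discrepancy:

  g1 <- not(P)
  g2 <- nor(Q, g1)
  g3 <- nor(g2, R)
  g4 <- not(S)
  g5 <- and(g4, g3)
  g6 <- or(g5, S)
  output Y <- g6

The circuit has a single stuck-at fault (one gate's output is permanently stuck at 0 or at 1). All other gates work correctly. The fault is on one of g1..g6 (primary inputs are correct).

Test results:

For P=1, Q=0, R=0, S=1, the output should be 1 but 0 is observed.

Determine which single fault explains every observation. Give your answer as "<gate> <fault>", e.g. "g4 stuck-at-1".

g6 stuck-at-0

Fault-free values for test 1 (P=1, Q=0, R=0, S=1): g1=0, g2=1, g3=0, g4=0, g5=0, g6=1, giving Y=1. Observed 0.
Test 1: faults giving observed 0 are {g6 stuck-at-0}.
Only g6 stuck-at-0 is consistent with every test.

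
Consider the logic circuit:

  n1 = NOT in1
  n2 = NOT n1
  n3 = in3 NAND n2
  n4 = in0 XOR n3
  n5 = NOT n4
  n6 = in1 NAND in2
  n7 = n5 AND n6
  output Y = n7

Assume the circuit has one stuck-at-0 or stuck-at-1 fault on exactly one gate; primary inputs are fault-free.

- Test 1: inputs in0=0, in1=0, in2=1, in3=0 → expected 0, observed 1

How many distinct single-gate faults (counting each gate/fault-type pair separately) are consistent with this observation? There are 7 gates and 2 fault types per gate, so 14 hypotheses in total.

Fault-free: n1=1, n2=0, n3=1, n4=1, n5=0, n6=1, n7=0 → 0. Observed 1.
  n1 stuck-at-0: output 0 ✗
  n1 stuck-at-1: output 0 ✗
  n2 stuck-at-0: output 0 ✗
  n2 stuck-at-1: output 0 ✗
  n3 stuck-at-0: output 1 ✓
  n3 stuck-at-1: output 0 ✗
  n4 stuck-at-0: output 1 ✓
  n4 stuck-at-1: output 0 ✗
  n5 stuck-at-0: output 0 ✗
  n5 stuck-at-1: output 1 ✓
  n6 stuck-at-0: output 0 ✗
  n6 stuck-at-1: output 0 ✗
  n7 stuck-at-0: output 0 ✗
  n7 stuck-at-1: output 1 ✓
Consistent faults: {n3 stuck-at-0, n4 stuck-at-0, n5 stuck-at-1, n7 stuck-at-1} — 4 in all.

4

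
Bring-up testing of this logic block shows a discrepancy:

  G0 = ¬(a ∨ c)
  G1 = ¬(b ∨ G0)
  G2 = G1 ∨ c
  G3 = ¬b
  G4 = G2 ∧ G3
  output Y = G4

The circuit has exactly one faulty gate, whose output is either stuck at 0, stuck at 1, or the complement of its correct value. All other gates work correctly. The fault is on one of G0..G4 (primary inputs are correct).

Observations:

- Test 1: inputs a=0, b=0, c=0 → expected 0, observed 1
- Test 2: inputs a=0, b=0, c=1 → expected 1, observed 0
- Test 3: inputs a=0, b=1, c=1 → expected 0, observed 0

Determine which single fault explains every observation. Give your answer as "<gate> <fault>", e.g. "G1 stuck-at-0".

G2 inverted output

Fault-free values for test 1 (a=0, b=0, c=0): G0=1, G1=0, G2=0, G3=1, G4=0, giving Y=0. Observed 1.
Test 1: faults giving observed 1 are {G0 stuck-at-0, G0 inverted output, G1 stuck-at-1, G1 inverted output, G2 stuck-at-1, G2 inverted output, G4 stuck-at-1, G4 inverted output}.
Test 2 (a=0, b=0, c=1): fault-free G0=0, G1=1, G2=1, G3=1, G4=1 → 1; observed 0. Eliminates G0 stuck-at-0, G0 inverted output, G1 stuck-at-1, G1 inverted output, G2 stuck-at-1, G4 stuck-at-1.
Test 3 (a=0, b=1, c=1): fault-free G0=0, G1=0, G2=1, G3=0, G4=0 → 0; observed 0. Eliminates G4 inverted output.
Only G2 inverted output is consistent with every test.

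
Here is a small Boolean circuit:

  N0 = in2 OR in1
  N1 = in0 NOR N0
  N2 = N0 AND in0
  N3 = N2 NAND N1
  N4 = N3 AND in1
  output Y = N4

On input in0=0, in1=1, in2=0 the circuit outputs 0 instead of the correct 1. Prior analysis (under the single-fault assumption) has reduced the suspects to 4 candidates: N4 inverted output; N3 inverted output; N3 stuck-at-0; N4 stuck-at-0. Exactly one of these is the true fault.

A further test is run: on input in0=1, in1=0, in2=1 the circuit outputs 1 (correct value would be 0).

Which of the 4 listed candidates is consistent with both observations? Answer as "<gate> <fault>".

N4 inverted output

Evaluate each candidate on input in0=1, in1=0, in2=1:
  N4 inverted output: N0=1, N1=0, N2=1, N3=1, N4=1 [inverted output] → 1 — matches
  N3 inverted output: N0=1, N1=0, N2=1, N3=0 [inverted output], N4=0 → 0 — eliminated
  N3 stuck-at-0: N0=1, N1=0, N2=1, N3=0 [stuck-at-0], N4=0 → 0 — eliminated
  N4 stuck-at-0: N0=1, N1=0, N2=1, N3=1, N4=0 [stuck-at-0] → 0 — eliminated
Only N4 inverted output reproduces the observed 1.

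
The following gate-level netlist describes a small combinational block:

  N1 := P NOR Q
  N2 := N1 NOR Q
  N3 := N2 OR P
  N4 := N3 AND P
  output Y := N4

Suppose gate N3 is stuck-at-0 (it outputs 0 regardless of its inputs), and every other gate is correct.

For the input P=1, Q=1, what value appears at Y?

0

Propagate with N3 forced: N1=0, N2=0, N3=0 [stuck-at-0], N4=0.
So Y = 0. (Without the fault it would be 1.)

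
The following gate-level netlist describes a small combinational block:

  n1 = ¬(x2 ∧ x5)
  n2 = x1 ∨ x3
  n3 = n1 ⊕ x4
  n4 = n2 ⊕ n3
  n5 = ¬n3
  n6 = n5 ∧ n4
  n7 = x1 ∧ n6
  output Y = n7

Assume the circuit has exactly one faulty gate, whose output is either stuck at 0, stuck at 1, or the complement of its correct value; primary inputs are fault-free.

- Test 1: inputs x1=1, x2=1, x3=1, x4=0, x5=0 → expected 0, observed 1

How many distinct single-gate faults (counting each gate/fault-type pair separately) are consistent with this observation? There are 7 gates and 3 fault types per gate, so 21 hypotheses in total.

Fault-free: n1=1, n2=1, n3=1, n4=0, n5=0, n6=0, n7=0 → 0. Observed 1.
  n1: stuck-at-0, inverted output ✓; others ✗
  n2: none of the 3 fault types match ✗
  n3: stuck-at-0, inverted output ✓; others ✗
  n4: none of the 3 fault types match ✗
  n5: none of the 3 fault types match ✗
  n6: stuck-at-1, inverted output ✓; others ✗
  n7: stuck-at-1, inverted output ✓; others ✗
Consistent faults: {n1 stuck-at-0, n1 inverted output, n3 stuck-at-0, n3 inverted output, n6 stuck-at-1, n6 inverted output, n7 stuck-at-1, n7 inverted output} — 8 in all.

8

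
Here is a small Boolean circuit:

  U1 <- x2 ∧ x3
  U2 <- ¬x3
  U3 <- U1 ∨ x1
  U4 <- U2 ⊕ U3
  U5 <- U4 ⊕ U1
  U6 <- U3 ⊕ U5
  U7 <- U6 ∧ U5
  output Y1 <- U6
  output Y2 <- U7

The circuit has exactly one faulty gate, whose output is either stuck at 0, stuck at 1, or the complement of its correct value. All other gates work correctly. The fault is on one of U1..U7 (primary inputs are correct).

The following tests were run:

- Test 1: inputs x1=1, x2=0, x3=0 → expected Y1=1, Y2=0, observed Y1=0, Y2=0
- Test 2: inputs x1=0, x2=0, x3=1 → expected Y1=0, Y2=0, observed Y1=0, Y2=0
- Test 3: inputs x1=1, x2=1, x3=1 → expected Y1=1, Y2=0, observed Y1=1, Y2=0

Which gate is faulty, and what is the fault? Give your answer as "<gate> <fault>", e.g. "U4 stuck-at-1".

Fault-free values for test 1 (x1=1, x2=0, x3=0): U1=0, U2=1, U3=1, U4=0, U5=0, U6=1, U7=0, giving Y1=1, Y2=0. Observed Y1=0, Y2=0.
Test 1: faults giving observed Y1=0, Y2=0 are {U1 stuck-at-1, U1 inverted output, U2 stuck-at-0, U2 inverted output, U4 stuck-at-1, U4 inverted output, U5 stuck-at-1, U5 inverted output, U6 stuck-at-0, U6 inverted output}.
Test 2 (x1=0, x2=0, x3=1): fault-free U1=0, U2=0, U3=0, U4=0, U5=0, U6=0, U7=0 → Y1=0, Y2=0; observed Y1=0, Y2=0. Eliminates U1 stuck-at-1, U1 inverted output, U2 inverted output, U4 stuck-at-1, U4 inverted output, U5 stuck-at-1, U5 inverted output, U6 inverted output.
Test 3 (x1=1, x2=1, x3=1): fault-free U1=1, U2=0, U3=1, U4=1, U5=0, U6=1, U7=0 → Y1=1, Y2=0; observed Y1=1, Y2=0. Eliminates U6 stuck-at-0.
Only U2 stuck-at-0 is consistent with every test.

U2 stuck-at-0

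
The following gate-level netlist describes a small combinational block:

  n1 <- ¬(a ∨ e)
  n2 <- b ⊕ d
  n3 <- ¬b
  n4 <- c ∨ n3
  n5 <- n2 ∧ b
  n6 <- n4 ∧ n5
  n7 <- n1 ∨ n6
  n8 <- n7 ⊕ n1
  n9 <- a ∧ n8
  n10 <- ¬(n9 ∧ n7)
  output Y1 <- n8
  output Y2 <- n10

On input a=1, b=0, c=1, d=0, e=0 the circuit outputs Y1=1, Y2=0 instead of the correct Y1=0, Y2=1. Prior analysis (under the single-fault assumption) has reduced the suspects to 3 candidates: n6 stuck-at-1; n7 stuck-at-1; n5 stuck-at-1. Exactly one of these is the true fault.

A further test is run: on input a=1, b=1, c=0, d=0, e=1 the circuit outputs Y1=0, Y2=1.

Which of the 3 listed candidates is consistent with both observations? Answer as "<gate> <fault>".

n5 stuck-at-1

Evaluate each candidate on input a=1, b=1, c=0, d=0, e=1:
  n6 stuck-at-1: n1=0, n2=1, n3=0, n4=0, n5=1, n6=1 [stuck-at-1], n7=1, n8=1, n9=1, n10=0 → Y1=1, Y2=0 — eliminated
  n7 stuck-at-1: n1=0, n2=1, n3=0, n4=0, n5=1, n6=0, n7=1 [stuck-at-1], n8=1, n9=1, n10=0 → Y1=1, Y2=0 — eliminated
  n5 stuck-at-1: n1=0, n2=1, n3=0, n4=0, n5=1 [stuck-at-1], n6=0, n7=0, n8=0, n9=0, n10=1 → Y1=0, Y2=1 — matches
Only n5 stuck-at-1 reproduces the observed Y1=0, Y2=1.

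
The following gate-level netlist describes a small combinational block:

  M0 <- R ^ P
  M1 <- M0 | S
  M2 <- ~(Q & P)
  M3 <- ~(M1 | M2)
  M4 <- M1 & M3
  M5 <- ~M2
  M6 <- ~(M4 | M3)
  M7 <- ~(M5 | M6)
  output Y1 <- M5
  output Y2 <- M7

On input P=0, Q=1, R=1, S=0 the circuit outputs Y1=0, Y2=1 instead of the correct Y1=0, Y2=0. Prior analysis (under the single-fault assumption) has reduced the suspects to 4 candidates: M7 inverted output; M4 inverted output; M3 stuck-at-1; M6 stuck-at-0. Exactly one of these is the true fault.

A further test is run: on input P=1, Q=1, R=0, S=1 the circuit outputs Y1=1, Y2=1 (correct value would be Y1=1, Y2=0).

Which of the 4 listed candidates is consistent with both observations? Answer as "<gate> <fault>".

M7 inverted output

Evaluate each candidate on input P=1, Q=1, R=0, S=1:
  M7 inverted output: M0=1, M1=1, M2=0, M3=0, M4=0, M5=1, M6=1, M7=1 [inverted output] → Y1=1, Y2=1 — matches
  M4 inverted output: M0=1, M1=1, M2=0, M3=0, M4=1 [inverted output], M5=1, M6=0, M7=0 → Y1=1, Y2=0 — eliminated
  M3 stuck-at-1: M0=1, M1=1, M2=0, M3=1 [stuck-at-1], M4=1, M5=1, M6=0, M7=0 → Y1=1, Y2=0 — eliminated
  M6 stuck-at-0: M0=1, M1=1, M2=0, M3=0, M4=0, M5=1, M6=0 [stuck-at-0], M7=0 → Y1=1, Y2=0 — eliminated
Only M7 inverted output reproduces the observed Y1=1, Y2=1.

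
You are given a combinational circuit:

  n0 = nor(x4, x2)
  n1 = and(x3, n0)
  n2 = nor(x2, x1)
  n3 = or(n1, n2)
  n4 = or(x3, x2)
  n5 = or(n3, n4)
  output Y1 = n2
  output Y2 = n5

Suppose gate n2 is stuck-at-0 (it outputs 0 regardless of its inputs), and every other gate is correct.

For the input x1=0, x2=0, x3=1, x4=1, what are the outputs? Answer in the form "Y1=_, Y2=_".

Y1=0, Y2=1

Propagate with n2 forced: n0=0, n1=0, n2=0 [stuck-at-0], n3=0, n4=1, n5=1.
So the outputs are Y1=0, Y2=1. (Without the fault they would be Y1=1, Y2=1.)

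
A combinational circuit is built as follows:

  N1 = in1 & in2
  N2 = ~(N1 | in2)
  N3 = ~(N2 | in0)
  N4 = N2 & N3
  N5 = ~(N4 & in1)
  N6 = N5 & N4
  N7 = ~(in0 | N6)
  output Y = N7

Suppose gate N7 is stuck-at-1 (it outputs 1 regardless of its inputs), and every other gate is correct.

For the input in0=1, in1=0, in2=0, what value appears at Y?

Propagate with N7 forced: N1=0, N2=1, N3=0, N4=0, N5=1, N6=0, N7=1 [stuck-at-1].
So Y = 1. (Without the fault it would be 0.)

1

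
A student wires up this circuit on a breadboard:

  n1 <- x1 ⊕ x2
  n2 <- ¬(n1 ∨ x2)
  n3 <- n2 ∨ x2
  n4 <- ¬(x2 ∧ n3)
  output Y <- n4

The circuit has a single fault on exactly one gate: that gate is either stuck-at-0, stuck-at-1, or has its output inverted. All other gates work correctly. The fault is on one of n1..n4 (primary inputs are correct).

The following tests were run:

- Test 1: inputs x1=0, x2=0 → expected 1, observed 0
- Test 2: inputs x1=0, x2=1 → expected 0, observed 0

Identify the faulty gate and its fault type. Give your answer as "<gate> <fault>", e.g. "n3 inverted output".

n4 stuck-at-0

Fault-free values for test 1 (x1=0, x2=0): n1=0, n2=1, n3=1, n4=1, giving Y=1. Observed 0.
Test 1: faults giving observed 0 are {n4 stuck-at-0, n4 inverted output}.
Test 2 (x1=0, x2=1): fault-free n1=1, n2=0, n3=1, n4=0 → 0; observed 0. Eliminates n4 inverted output.
Only n4 stuck-at-0 is consistent with every test.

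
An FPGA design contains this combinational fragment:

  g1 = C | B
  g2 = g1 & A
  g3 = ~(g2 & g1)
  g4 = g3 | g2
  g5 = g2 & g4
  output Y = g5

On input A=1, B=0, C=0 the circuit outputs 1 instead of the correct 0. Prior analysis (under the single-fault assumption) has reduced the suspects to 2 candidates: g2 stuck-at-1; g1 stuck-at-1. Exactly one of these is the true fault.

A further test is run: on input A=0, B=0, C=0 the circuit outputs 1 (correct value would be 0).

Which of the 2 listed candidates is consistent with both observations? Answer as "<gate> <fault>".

Evaluate each candidate on input A=0, B=0, C=0:
  g2 stuck-at-1: g1=0, g2=1 [stuck-at-1], g3=1, g4=1, g5=1 → 1 — matches
  g1 stuck-at-1: g1=1 [stuck-at-1], g2=0, g3=1, g4=1, g5=0 → 0 — eliminated
Only g2 stuck-at-1 reproduces the observed 1.

g2 stuck-at-1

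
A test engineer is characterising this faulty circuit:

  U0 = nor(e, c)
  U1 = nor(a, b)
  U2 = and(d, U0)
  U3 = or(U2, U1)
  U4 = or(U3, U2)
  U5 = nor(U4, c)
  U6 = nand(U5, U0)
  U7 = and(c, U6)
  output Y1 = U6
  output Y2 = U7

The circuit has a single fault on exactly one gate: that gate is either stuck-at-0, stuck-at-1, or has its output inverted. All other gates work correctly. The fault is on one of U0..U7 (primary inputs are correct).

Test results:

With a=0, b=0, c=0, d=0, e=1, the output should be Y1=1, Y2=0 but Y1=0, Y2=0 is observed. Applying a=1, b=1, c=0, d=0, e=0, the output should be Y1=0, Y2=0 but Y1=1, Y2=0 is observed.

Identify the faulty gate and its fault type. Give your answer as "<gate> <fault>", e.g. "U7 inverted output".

Fault-free values for test 1 (a=0, b=0, c=0, d=0, e=1): U0=0, U1=1, U2=0, U3=1, U4=1, U5=0, U6=1, U7=0, giving Y1=1, Y2=0. Observed Y1=0, Y2=0.
Test 1: faults giving observed Y1=0, Y2=0 are {U6 stuck-at-0, U6 inverted output}.
Test 2 (a=1, b=1, c=0, d=0, e=0): fault-free U0=1, U1=0, U2=0, U3=0, U4=0, U5=1, U6=0, U7=0 → Y1=0, Y2=0; observed Y1=1, Y2=0. Eliminates U6 stuck-at-0.
Only U6 inverted output is consistent with every test.

U6 inverted output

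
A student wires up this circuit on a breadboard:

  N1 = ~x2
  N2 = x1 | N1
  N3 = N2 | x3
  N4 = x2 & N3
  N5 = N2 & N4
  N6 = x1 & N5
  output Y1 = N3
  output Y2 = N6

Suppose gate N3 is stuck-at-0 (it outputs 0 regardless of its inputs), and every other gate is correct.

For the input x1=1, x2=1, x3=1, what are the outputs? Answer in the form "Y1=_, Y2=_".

Propagate with N3 forced: N1=0, N2=1, N3=0 [stuck-at-0], N4=0, N5=0, N6=0.
So the outputs are Y1=0, Y2=0. (Without the fault they would be Y1=1, Y2=1.)

Y1=0, Y2=0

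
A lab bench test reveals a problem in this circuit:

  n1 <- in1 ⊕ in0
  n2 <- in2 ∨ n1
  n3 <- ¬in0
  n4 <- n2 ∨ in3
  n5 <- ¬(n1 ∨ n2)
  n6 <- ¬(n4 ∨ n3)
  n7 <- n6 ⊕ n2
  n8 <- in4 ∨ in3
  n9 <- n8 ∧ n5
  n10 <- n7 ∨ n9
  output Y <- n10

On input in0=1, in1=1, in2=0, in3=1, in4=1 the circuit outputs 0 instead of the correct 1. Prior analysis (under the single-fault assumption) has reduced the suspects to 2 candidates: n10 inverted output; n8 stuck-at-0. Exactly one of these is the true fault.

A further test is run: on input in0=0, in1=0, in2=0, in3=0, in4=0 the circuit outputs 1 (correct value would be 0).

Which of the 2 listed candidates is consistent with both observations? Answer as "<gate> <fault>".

n10 inverted output

Evaluate each candidate on input in0=0, in1=0, in2=0, in3=0, in4=0:
  n10 inverted output: n1=0, n2=0, n3=1, n4=0, n5=1, n6=0, n7=0, n8=0, n9=0, n10=1 [inverted output] → 1 — matches
  n8 stuck-at-0: n1=0, n2=0, n3=1, n4=0, n5=1, n6=0, n7=0, n8=0 [stuck-at-0], n9=0, n10=0 → 0 — eliminated
Only n10 inverted output reproduces the observed 1.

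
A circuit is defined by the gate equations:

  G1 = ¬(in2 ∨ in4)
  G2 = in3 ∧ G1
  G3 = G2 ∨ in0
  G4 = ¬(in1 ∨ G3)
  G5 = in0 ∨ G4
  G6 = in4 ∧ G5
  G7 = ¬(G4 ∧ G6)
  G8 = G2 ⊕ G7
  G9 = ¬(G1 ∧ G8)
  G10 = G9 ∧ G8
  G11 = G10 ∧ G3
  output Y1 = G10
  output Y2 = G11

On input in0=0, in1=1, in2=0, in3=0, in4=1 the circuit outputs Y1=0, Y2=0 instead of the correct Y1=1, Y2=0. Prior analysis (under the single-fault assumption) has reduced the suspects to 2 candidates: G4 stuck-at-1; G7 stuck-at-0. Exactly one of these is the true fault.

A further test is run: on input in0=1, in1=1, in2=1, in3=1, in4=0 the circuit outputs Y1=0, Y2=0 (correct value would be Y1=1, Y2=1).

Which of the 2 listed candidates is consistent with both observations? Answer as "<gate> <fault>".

G7 stuck-at-0

Evaluate each candidate on input in0=1, in1=1, in2=1, in3=1, in4=0:
  G4 stuck-at-1: G1=0, G2=0, G3=1, G4=1 [stuck-at-1], G5=1, G6=0, G7=1, G8=1, G9=1, G10=1, G11=1 → Y1=1, Y2=1 — eliminated
  G7 stuck-at-0: G1=0, G2=0, G3=1, G4=0, G5=1, G6=0, G7=0 [stuck-at-0], G8=0, G9=1, G10=0, G11=0 → Y1=0, Y2=0 — matches
Only G7 stuck-at-0 reproduces the observed Y1=0, Y2=0.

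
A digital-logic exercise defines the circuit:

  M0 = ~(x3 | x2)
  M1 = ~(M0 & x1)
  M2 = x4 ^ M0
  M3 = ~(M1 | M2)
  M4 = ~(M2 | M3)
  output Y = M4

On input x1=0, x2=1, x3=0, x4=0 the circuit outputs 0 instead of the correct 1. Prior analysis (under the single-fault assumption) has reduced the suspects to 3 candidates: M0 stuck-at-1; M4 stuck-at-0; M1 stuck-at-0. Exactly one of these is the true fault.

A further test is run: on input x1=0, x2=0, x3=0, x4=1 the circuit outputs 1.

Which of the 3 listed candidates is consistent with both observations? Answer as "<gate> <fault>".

Evaluate each candidate on input x1=0, x2=0, x3=0, x4=1:
  M0 stuck-at-1: M0=1 [stuck-at-1], M1=1, M2=0, M3=0, M4=1 → 1 — matches
  M4 stuck-at-0: M0=1, M1=1, M2=0, M3=0, M4=0 [stuck-at-0] → 0 — eliminated
  M1 stuck-at-0: M0=1, M1=0 [stuck-at-0], M2=0, M3=1, M4=0 → 0 — eliminated
Only M0 stuck-at-1 reproduces the observed 1.

M0 stuck-at-1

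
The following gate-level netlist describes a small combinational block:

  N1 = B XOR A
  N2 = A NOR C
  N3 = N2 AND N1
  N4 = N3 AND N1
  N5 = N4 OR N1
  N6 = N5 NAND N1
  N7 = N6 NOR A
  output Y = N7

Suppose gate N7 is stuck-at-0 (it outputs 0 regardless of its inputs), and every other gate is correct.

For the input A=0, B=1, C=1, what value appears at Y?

Propagate with N7 forced: N1=1, N2=0, N3=0, N4=0, N5=1, N6=0, N7=0 [stuck-at-0].
So Y = 0. (Without the fault it would be 1.)

0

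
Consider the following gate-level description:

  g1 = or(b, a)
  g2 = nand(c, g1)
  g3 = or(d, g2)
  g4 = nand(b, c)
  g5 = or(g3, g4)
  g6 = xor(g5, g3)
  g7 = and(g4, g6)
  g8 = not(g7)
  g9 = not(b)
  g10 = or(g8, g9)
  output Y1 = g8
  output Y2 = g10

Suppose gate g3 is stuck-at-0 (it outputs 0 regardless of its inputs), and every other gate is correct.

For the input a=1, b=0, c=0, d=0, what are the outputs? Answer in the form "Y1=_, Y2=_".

Propagate with g3 forced: g1=1, g2=1, g3=0 [stuck-at-0], g4=1, g5=1, g6=1, g7=1, g8=0, g9=1, g10=1.
So the outputs are Y1=0, Y2=1. (Without the fault they would be Y1=1, Y2=1.)

Y1=0, Y2=1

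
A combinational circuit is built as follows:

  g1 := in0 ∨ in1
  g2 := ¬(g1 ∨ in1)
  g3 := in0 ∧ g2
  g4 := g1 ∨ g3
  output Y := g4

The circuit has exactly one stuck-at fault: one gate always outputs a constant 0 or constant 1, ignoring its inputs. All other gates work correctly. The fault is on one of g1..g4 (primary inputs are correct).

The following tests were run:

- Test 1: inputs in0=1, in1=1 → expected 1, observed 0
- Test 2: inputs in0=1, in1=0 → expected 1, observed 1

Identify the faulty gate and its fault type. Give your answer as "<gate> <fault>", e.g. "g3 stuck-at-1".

Fault-free values for test 1 (in0=1, in1=1): g1=1, g2=0, g3=0, g4=1, giving Y=1. Observed 0.
Test 1: faults giving observed 0 are {g1 stuck-at-0, g4 stuck-at-0}.
Test 2 (in0=1, in1=0): fault-free g1=1, g2=0, g3=0, g4=1 → 1; observed 1. Eliminates g4 stuck-at-0.
Only g1 stuck-at-0 is consistent with every test.

g1 stuck-at-0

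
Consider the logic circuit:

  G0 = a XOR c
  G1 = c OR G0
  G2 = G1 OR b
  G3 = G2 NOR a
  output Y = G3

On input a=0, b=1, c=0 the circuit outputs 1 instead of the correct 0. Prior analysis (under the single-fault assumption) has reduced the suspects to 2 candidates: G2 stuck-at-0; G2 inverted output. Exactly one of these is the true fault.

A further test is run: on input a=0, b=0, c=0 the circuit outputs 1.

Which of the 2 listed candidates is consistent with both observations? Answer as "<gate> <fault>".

Evaluate each candidate on input a=0, b=0, c=0:
  G2 stuck-at-0: G0=0, G1=0, G2=0 [stuck-at-0], G3=1 → 1 — matches
  G2 inverted output: G0=0, G1=0, G2=1 [inverted output], G3=0 → 0 — eliminated
Only G2 stuck-at-0 reproduces the observed 1.

G2 stuck-at-0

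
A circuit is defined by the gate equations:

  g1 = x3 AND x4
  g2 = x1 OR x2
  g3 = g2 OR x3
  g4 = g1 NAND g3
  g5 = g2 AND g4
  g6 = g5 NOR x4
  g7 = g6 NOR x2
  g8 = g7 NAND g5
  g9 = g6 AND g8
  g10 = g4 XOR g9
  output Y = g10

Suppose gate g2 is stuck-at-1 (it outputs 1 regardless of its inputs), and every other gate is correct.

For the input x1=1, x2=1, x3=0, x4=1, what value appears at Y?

Propagate with g2 forced: g1=0, g2=1 [stuck-at-1], g3=1, g4=1, g5=1, g6=0, g7=0, g8=1, g9=0, g10=1.
So Y = 1. (Same as the fault-free value — the fault is masked on this input.)

1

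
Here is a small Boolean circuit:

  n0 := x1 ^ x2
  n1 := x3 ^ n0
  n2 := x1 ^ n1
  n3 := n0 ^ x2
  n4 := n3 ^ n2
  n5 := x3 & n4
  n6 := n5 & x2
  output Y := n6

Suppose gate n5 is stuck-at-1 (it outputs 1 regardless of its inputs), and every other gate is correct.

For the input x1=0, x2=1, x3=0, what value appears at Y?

1

Propagate with n5 forced: n0=1, n1=1, n2=1, n3=0, n4=1, n5=1 [stuck-at-1], n6=1.
So Y = 1. (Without the fault it would be 0.)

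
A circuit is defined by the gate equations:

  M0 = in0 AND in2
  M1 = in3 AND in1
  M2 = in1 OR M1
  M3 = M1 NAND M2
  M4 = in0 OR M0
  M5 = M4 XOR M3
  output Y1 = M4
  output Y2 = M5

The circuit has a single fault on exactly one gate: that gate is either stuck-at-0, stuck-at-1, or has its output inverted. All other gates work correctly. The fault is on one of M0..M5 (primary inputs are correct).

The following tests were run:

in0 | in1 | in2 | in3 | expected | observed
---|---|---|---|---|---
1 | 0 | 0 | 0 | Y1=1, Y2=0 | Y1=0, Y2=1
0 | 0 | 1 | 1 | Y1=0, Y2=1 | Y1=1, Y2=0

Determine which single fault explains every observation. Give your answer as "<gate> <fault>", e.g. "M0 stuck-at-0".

M4 inverted output

Fault-free values for test 1 (in0=1, in1=0, in2=0, in3=0): M0=0, M1=0, M2=0, M3=1, M4=1, M5=0, giving Y1=1, Y2=0. Observed Y1=0, Y2=1.
Test 1: faults giving observed Y1=0, Y2=1 are {M4 stuck-at-0, M4 inverted output}.
Test 2 (in0=0, in1=0, in2=1, in3=1): fault-free M0=0, M1=0, M2=0, M3=1, M4=0, M5=1 → Y1=0, Y2=1; observed Y1=1, Y2=0. Eliminates M4 stuck-at-0.
Only M4 inverted output is consistent with every test.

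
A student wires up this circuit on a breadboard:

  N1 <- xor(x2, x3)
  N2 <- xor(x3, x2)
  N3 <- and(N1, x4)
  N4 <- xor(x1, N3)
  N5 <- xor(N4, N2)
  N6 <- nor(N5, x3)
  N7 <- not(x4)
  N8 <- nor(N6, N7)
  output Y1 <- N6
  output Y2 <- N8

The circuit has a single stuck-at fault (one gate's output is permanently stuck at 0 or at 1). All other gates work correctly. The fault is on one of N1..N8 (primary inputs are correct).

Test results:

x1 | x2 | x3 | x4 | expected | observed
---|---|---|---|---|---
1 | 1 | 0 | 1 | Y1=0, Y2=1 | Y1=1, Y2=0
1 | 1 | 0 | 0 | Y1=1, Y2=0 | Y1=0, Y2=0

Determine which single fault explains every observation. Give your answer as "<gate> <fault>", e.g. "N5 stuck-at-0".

N2 stuck-at-0

Fault-free values for test 1 (x1=1, x2=1, x3=0, x4=1): N1=1, N2=1, N3=1, N4=0, N5=1, N6=0, N7=0, N8=1, giving Y1=0, Y2=1. Observed Y1=1, Y2=0.
Test 1: faults giving observed Y1=1, Y2=0 are {N1 stuck-at-0, N2 stuck-at-0, N3 stuck-at-0, N4 stuck-at-1, N5 stuck-at-0, N6 stuck-at-1}.
Test 2 (x1=1, x2=1, x3=0, x4=0): fault-free N1=1, N2=1, N3=0, N4=1, N5=0, N6=1, N7=1, N8=0 → Y1=1, Y2=0; observed Y1=0, Y2=0. Eliminates N1 stuck-at-0, N3 stuck-at-0, N4 stuck-at-1, N5 stuck-at-0, N6 stuck-at-1.
Only N2 stuck-at-0 is consistent with every test.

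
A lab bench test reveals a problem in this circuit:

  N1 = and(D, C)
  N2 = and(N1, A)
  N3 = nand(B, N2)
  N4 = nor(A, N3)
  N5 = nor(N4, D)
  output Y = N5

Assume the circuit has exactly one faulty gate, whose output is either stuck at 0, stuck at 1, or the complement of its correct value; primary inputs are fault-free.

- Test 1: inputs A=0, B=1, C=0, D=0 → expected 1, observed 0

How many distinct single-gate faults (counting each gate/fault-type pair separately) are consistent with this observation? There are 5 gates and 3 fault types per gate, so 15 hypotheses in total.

8

Fault-free: N1=0, N2=0, N3=1, N4=0, N5=1 → 1. Observed 0.
  N1: none of the 3 fault types match ✗
  N2: stuck-at-1, inverted output ✓; others ✗
  N3: stuck-at-0, inverted output ✓; others ✗
  N4: stuck-at-1, inverted output ✓; others ✗
  N5: stuck-at-0, inverted output ✓; others ✗
Consistent faults: {N2 stuck-at-1, N2 inverted output, N3 stuck-at-0, N3 inverted output, N4 stuck-at-1, N4 inverted output, N5 stuck-at-0, N5 inverted output} — 8 in all.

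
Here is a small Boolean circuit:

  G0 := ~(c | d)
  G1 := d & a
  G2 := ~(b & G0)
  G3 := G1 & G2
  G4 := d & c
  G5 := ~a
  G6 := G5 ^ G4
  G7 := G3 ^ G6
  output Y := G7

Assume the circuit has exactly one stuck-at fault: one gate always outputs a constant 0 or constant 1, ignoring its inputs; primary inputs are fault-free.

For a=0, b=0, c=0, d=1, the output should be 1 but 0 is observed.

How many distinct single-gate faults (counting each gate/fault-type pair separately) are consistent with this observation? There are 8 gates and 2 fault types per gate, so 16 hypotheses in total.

Fault-free: G0=0, G1=0, G2=1, G3=0, G4=0, G5=1, G6=1, G7=1 → 1. Observed 0.
  G0: none of the 2 fault types match ✗
  G1: stuck-at-1 ✓; others ✗
  G2: none of the 2 fault types match ✗
  G3: stuck-at-1 ✓; others ✗
  G4: stuck-at-1 ✓; others ✗
  G5: stuck-at-0 ✓; others ✗
  G6: stuck-at-0 ✓; others ✗
  G7: stuck-at-0 ✓; others ✗
Consistent faults: {G1 stuck-at-1, G3 stuck-at-1, G4 stuck-at-1, G5 stuck-at-0, G6 stuck-at-0, G7 stuck-at-0} — 6 in all.

6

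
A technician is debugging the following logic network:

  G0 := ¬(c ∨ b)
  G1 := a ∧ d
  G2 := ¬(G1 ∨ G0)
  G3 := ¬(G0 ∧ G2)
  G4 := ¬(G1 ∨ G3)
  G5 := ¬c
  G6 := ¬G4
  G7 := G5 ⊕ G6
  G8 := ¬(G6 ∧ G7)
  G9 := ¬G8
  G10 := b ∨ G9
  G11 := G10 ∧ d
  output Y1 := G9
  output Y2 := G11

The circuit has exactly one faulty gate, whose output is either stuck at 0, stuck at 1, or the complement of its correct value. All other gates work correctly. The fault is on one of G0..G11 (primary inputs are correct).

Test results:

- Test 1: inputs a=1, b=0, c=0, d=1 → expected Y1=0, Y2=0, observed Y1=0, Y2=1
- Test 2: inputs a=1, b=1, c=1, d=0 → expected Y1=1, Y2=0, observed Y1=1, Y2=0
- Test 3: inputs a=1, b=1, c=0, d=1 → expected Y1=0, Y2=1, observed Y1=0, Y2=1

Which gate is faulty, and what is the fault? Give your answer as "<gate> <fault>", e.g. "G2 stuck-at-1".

G10 stuck-at-1

Fault-free values for test 1 (a=1, b=0, c=0, d=1): G0=1, G1=1, G2=0, G3=1, G4=0, G5=1, G6=1, G7=0, G8=1, G9=0, G10=0, G11=0, giving Y1=0, Y2=0. Observed Y1=0, Y2=1.
Test 1: faults giving observed Y1=0, Y2=1 are {G10 stuck-at-1, G10 inverted output, G11 stuck-at-1, G11 inverted output}.
Test 2 (a=1, b=1, c=1, d=0): fault-free G0=0, G1=0, G2=1, G3=1, G4=0, G5=0, G6=1, G7=1, G8=0, G9=1, G10=1, G11=0 → Y1=1, Y2=0; observed Y1=1, Y2=0. Eliminates G11 stuck-at-1, G11 inverted output.
Test 3 (a=1, b=1, c=0, d=1): fault-free G0=0, G1=1, G2=0, G3=1, G4=0, G5=1, G6=1, G7=0, G8=1, G9=0, G10=1, G11=1 → Y1=0, Y2=1; observed Y1=0, Y2=1. Eliminates G10 inverted output.
Only G10 stuck-at-1 is consistent with every test.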